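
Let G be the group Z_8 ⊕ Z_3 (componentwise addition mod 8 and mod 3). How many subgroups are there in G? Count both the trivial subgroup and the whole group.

|G| = 24, so by Lagrange every subgroup order divides 24. Divisors: 1, 2, 3, 4, 6, 8, 12, 24.
Subgroups by order — order 1: 1; order 2: 1; order 3: 1; order 4: 1; order 6: 1; order 8: 1; order 12: 1; order 24: 1.
Total: 1 + 1 + 1 + 1 + 1 + 1 + 1 + 1 = 8.

8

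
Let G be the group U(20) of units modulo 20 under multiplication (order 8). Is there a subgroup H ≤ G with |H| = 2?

2 | 8. A subgroup of order 2 is {1, 11}.

Yes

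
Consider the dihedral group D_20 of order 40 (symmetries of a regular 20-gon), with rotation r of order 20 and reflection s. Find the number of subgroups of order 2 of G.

|G| = 40 and 2 | 40, so subgroups of order 2 are possible by Lagrange.
The subgroups of order 2 are: {e, r^10}; {e, r^10s}; {e, r^11s}; {e, r^12s}; … (21 in all).
So G has 21 subgroups of order 2.

21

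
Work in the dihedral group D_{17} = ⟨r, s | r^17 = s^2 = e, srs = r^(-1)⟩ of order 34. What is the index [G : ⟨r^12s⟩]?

17

|⟨r^12s⟩| = 2 and |G| = 34.
By Lagrange, [G : H] = |G|/|H| = 34/2 = 17.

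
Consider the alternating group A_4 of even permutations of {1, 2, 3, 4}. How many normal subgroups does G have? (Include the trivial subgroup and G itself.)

G has 10 subgroups. Checking conjugation-invariance by order — order 1: 1/1 normal; order 2: 0/3 normal; order 3: 0/4 normal; order 4: 1/1 normal; order 12: 1/1 normal.
Total normal subgroups: 3.

3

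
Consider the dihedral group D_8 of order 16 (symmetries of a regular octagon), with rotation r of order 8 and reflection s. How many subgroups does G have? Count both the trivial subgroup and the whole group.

|G| = 16, so by Lagrange every subgroup order divides 16. Divisors: 1, 2, 4, 8, 16.
Subgroups by order — order 1: 1; order 2: 9; order 4: 5; order 8: 3; order 16: 1.
Total: 1 + 9 + 5 + 3 + 1 = 19.

19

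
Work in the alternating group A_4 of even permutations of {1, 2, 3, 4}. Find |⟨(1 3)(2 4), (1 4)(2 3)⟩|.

|⟨(1 3)(2 4)⟩| = 2 and |⟨(1 4)(2 3)⟩| = 2, so |H| is a multiple of lcm(2, 2) = 2 and divides |G| = 12.
Closing under the operation: H = {e, (1 2)(3 4), (1 3)(2 4), (1 4)(2 3)}, so |H| = 4.

4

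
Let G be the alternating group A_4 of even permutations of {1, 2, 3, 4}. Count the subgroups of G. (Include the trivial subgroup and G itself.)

|G| = 12, so by Lagrange every subgroup order divides 12. Divisors: 1, 2, 3, 4, 6, 12.
Subgroups by order — order 1: 1; order 2: 3; order 3: 4; order 4: 1; order 6: 0; order 12: 1.
Total: 1 + 3 + 4 + 1 + 0 + 1 = 10.

10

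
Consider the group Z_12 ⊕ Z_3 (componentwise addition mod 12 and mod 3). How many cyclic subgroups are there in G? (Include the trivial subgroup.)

Group the elements of G by the cyclic subgroup they generate; each cyclic subgroup of order d accounts for φ(d) elements.
Cyclic subgroups by order — order 1: 1; order 2: 1; order 3: 4; order 4: 1; order 6: 4; order 12: 4.
Total: 15.

15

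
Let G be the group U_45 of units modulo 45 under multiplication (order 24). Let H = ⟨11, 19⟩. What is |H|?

12

|⟨11⟩| = 6 and |⟨19⟩| = 2, so |H| is a multiple of lcm(6, 2) = 6 and divides |G| = 24.
Closing under the operation: H = {1, 4, 11, 14, 16, 19, 26, 29, 31, 34, 41, 44}, so |H| = 12.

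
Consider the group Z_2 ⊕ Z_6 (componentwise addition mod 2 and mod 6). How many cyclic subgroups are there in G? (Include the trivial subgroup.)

A cyclic subgroup of order d is generated by each of its φ(d) elements of order d, so the cyclic subgroups of order d number (#elements of order d)/φ(d).
Cyclic subgroups by order — order 1: 1; order 2: 3; order 3: 1; order 6: 3.
Total: 8.

8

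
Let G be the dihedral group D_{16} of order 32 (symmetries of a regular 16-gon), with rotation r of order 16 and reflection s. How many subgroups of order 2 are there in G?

17

|G| = 32 and 2 | 32, so subgroups of order 2 are possible by Lagrange.
The subgroups of order 2 are: {e, r^10s}; {e, r^11s}; {e, r^12s}; {e, r^13s}; … (17 in all).
So G has 17 subgroups of order 2.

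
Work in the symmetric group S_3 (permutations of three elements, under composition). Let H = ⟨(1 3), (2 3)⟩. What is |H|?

6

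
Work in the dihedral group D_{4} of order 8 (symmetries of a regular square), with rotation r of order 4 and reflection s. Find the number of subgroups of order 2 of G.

5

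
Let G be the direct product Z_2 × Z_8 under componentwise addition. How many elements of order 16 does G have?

0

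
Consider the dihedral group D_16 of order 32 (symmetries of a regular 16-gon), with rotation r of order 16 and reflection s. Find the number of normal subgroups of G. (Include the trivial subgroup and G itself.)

8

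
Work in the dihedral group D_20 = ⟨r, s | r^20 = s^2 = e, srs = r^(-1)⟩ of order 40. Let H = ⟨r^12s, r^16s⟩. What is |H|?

10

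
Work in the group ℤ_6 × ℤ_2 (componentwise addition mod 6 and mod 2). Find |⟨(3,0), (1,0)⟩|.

|⟨(3,0)⟩| = 2 and |⟨(1,0)⟩| = 6, so |H| is a multiple of lcm(2, 6) = 6 and divides |G| = 12.
Closing under the operation: H = {(0,0), (1,0), (2,0), (3,0), (4,0), (5,0)}, so |H| = 6.

6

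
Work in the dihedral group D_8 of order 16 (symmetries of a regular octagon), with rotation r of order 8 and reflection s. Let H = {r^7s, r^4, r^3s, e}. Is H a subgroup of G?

Yes

|H| = 4 divides |G| = 16, consistent with Lagrange.
H contains the identity, every element's inverse is in H, and H is closed under ·: it is a subgroup.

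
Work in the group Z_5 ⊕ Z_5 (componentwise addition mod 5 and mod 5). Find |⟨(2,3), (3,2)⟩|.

5

|⟨(2,3)⟩| = 5 and |⟨(3,2)⟩| = 5, so |H| is a multiple of lcm(5, 5) = 5 and divides |G| = 25.
Closing under the operation: H = {(0,0), (1,4), (2,3), (3,2), (4,1)}, so |H| = 5.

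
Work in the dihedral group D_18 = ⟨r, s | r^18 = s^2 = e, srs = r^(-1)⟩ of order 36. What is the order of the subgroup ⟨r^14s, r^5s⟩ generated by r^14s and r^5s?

|⟨r^14s⟩| = 2 and |⟨r^5s⟩| = 2, so |H| is a multiple of lcm(2, 2) = 2 and divides |G| = 36.
Closing under the operation: H = {e, r^9, r^5s, r^14s}, so |H| = 4.

4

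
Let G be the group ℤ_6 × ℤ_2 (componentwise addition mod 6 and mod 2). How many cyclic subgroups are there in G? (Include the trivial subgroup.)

Group the elements of G by the cyclic subgroup they generate; each cyclic subgroup of order d accounts for φ(d) elements.
Cyclic subgroups by order — order 1: 1; order 2: 3; order 3: 1; order 6: 3.
Total: 8.

8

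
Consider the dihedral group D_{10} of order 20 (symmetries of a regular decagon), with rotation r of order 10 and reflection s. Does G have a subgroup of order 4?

4 | 20. A subgroup of order 4 is {e, r^5, r^2s, r^7s}.

Yes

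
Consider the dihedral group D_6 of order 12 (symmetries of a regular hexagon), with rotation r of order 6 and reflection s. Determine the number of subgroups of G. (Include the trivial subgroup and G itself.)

|G| = 12, so by Lagrange every subgroup order divides 12. Divisors: 1, 2, 3, 4, 6, 12.
Subgroups by order — order 1: 1; order 2: 7; order 3: 1; order 4: 3; order 6: 3; order 12: 1.
Total: 1 + 7 + 1 + 3 + 3 + 1 = 16.

16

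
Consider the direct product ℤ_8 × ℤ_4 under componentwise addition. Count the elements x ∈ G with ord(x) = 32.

An element (a,b) has order lcm(ord(a), ord(b)); count pairs with lcm equal to 32.
Enumerating gives 0 such elements.

0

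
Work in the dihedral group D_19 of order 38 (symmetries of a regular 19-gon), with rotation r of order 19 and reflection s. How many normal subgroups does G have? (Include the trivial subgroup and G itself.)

G has 22 subgroups. Checking conjugation-invariance by order — order 1: 1/1 normal; order 2: 0/19 normal; order 19: 1/1 normal; order 38: 1/1 normal.
Total normal subgroups: 3.

3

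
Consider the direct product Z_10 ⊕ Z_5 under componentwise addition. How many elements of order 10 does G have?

24

An element (a,b) has order lcm(ord(a), ord(b)); count pairs with lcm equal to 10.
Enumerating gives 24 such elements.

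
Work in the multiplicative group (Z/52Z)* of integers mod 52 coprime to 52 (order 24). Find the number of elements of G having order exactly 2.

The elements of order 2 are: 25, 27, 51.
That's 3.

3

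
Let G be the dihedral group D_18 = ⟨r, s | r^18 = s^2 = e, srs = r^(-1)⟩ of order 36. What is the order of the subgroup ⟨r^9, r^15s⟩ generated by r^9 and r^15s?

4

|⟨r^9⟩| = 2 and |⟨r^15s⟩| = 2, so |H| is a multiple of lcm(2, 2) = 2 and divides |G| = 36.
Closing under the operation: H = {e, r^9, r^6s, r^15s}, so |H| = 4.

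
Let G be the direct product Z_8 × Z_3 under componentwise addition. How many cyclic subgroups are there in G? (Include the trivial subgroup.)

8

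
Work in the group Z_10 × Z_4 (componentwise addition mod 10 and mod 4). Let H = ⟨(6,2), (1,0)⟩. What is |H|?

20

|⟨(6,2)⟩| = 10 and |⟨(1,0)⟩| = 10, so |H| is a multiple of lcm(10, 10) = 10 and divides |G| = 40.
Closing under the operation: H = {(0,0), (0,2), (1,0), (1,2), (2,0), (2,2), (3,0), (3,2), (4,0), (4,2), (5,0), (5,2), (6,0), (6,2), (7,0), (7,2), (8,0), (8,2), (9,0), (9,2)}, so |H| = 20.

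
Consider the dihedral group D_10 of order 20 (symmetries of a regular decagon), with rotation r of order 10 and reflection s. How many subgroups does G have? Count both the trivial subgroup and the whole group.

22

|G| = 20, so by Lagrange every subgroup order divides 20. Divisors: 1, 2, 4, 5, 10, 20.
Subgroups by order — order 1: 1; order 2: 11; order 4: 5; order 5: 1; order 10: 3; order 20: 1.
Total: 1 + 11 + 5 + 1 + 3 + 1 = 22.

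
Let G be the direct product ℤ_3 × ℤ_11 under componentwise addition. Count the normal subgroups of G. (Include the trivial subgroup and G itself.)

4

G is abelian, so every subgroup is normal.
G has 4 subgroups in total, hence 4 normal subgroups.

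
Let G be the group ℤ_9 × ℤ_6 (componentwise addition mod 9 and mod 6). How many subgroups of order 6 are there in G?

|G| = 54 and 6 | 54, so subgroups of order 6 are possible by Lagrange.
The subgroups of order 6 are: {(0,0), (0,1), (0,2), (0,3), (0,4), (0,5)}; {(0,0), (0,3), (3,0), (3,3), (6,0), (6,3)}; {(0,0), (0,3), (3,1), (3,4), (6,2), (6,5)}; {(0,0), (0,3), (3,2), (3,5), (6,1), (6,4)}.
So G has 4 subgroups of order 6.

4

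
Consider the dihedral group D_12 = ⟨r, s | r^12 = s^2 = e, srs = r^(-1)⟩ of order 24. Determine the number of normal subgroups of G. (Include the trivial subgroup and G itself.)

9

G has 34 subgroups. Checking conjugation-invariance by order — order 1: 1/1 normal; order 2: 1/13 normal; order 3: 1/1 normal; order 4: 1/7 normal; order 6: 1/5 normal; order 8: 0/3 normal; order 12: 3/3 normal; order 24: 1/1 normal.
Total normal subgroups: 9.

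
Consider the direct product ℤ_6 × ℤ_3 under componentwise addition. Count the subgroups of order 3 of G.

|G| = 18 and 3 | 18, so subgroups of order 3 are possible by Lagrange.
The subgroups of order 3 are: {(0,0), (0,1), (0,2)}; {(0,0), (2,0), (4,0)}; {(0,0), (2,1), (4,2)}; {(0,0), (2,2), (4,1)}.
So G has 4 subgroups of order 3.

4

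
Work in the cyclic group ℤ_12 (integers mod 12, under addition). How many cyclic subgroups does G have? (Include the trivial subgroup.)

6

Each element a generates a cyclic subgroup ⟨a⟩; distinct elements may generate the same one (a cyclic group of order d has φ(d) generators).
Cyclic subgroups by order — order 1: 1; order 2: 1; order 3: 1; order 4: 1; order 6: 1; order 12: 1.
Total: 6.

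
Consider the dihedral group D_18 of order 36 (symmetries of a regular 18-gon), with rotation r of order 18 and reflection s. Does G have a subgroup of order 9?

Yes

9 | 36. A subgroup of order 9 is {e, r^2, r^4, r^6, r^8, r^10, r^12, r^14, r^16}.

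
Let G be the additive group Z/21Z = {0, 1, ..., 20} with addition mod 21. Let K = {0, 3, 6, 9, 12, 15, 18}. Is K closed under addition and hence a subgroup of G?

|K| = 7 divides |G| = 21, consistent with Lagrange.
K contains the identity, every element's inverse is in K, and K is closed under +: it is a subgroup.
In fact K = ⟨18⟩.

Yes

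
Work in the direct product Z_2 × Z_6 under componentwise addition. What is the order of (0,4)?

The order of (0,4) in Z_2 × Z_6 is lcm(ord(0) in Z_2, ord(4) in Z_6).
ord(0) = 1 and ord(4) = 3, so |⟨(0,4)⟩| = lcm(1, 3) = 3.

3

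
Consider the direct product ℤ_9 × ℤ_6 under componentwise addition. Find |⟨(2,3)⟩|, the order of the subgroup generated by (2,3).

The order of (2,3) in Z_9 × Z_6 is lcm(ord(2) in Z_9, ord(3) in Z_6).
ord(2) = 9 and ord(3) = 2, so |⟨(2,3)⟩| = lcm(9, 2) = 18.

18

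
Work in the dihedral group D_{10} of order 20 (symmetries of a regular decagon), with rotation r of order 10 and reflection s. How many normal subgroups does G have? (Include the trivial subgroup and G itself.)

7

G has 22 subgroups. Checking conjugation-invariance by order — order 1: 1/1 normal; order 2: 1/11 normal; order 4: 0/5 normal; order 5: 1/1 normal; order 10: 3/3 normal; order 20: 1/1 normal.
Total normal subgroups: 7.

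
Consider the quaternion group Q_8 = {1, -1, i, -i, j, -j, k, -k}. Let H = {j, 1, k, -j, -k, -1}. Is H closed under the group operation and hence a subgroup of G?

No

|H| = 6 does not divide |G| = 8, so by Lagrange H is not a subgroup.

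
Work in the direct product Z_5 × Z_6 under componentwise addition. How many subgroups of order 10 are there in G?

1

|G| = 30 and 10 | 30, so subgroups of order 10 are possible by Lagrange.
The subgroups of order 10 are: {(0,0), (0,3), (1,0), (1,3), (2,0), (2,3), (3,0), (3,3), (4,0), (4,3)}.
So G has 1 subgroup of order 10.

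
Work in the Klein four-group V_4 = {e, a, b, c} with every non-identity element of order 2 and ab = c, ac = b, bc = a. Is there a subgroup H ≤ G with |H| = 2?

2 | 4. A subgroup of order 2 is {e, a}.

Yes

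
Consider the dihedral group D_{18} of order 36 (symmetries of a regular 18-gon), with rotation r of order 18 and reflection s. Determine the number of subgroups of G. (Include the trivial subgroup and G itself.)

|G| = 36, so by Lagrange every subgroup order divides 36. Divisors: 1, 2, 3, 4, 6, 9, 12, 18, 36.
Subgroups by order — order 1: 1; order 2: 19; order 3: 1; order 4: 9; order 6: 7; order 9: 1; order 12: 3; order 18: 3; order 36: 1.
Total: 1 + 19 + 1 + 9 + 7 + 1 + 3 + 3 + 1 = 45.

45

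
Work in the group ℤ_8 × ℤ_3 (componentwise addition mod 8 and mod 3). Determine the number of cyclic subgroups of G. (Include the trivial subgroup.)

Group the elements of G by the cyclic subgroup they generate; each cyclic subgroup of order d accounts for φ(d) elements.
Cyclic subgroups by order — order 1: 1; order 2: 1; order 3: 1; order 4: 1; order 6: 1; order 8: 1; order 12: 1; order 24: 1.
Total: 8.

8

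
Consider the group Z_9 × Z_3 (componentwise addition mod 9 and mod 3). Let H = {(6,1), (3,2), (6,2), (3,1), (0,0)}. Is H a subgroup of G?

|H| = 5 does not divide |G| = 27, so by Lagrange H is not a subgroup.

No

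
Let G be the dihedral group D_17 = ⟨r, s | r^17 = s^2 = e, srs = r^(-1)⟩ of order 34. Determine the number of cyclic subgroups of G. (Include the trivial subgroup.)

Group the elements of G by the cyclic subgroup they generate; each cyclic subgroup of order d accounts for φ(d) elements.
Cyclic subgroups by order — order 1: 1; order 2: 17; order 17: 1.
Total: 19.

19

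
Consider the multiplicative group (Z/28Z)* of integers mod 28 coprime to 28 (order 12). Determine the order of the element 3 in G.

6

Compute successive powers of 3 mod 28: 3, 9, 27, 25, 19, 1; 3^6 ≡ 1 (mod 28).
So |⟨3⟩| = 6.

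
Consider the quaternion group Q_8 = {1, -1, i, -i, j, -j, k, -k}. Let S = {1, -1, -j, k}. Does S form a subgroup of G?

No

k ∈ S but its inverse -k ∉ S, so S is not a subgroup.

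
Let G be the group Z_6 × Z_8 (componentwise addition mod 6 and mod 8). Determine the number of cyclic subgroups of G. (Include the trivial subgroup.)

16

A cyclic subgroup of order d is generated by each of its φ(d) elements of order d, so the cyclic subgroups of order d number (#elements of order d)/φ(d).
Cyclic subgroups by order — order 1: 1; order 2: 3; order 3: 1; order 4: 2; order 6: 3; order 8: 2; order 12: 2; order 24: 2.
Total: 16.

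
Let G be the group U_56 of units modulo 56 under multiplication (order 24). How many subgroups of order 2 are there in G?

|G| = 24 and 2 | 24, so subgroups of order 2 are possible by Lagrange.
The subgroups of order 2 are: {1, 13}; {1, 15}; {1, 27}; {1, 29}; … (7 in all).
So G has 7 subgroups of order 2.

7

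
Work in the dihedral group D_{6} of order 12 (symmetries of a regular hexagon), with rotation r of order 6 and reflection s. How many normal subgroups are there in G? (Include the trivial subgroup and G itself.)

7

G has 16 subgroups. Checking conjugation-invariance by order — order 1: 1/1 normal; order 2: 1/7 normal; order 3: 1/1 normal; order 4: 0/3 normal; order 6: 3/3 normal; order 12: 1/1 normal.
Total normal subgroups: 7.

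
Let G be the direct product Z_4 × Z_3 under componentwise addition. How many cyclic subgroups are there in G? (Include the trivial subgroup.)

A cyclic subgroup of order d is generated by each of its φ(d) elements of order d, so the cyclic subgroups of order d number (#elements of order d)/φ(d).
Cyclic subgroups by order — order 1: 1; order 2: 1; order 3: 1; order 4: 1; order 6: 1; order 12: 1.
Total: 6.

6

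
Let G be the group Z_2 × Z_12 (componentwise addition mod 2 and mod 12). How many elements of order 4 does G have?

4

An element (a,b) has order lcm(ord(a), ord(b)); count pairs with lcm equal to 4.
Enumerating gives 4 such elements.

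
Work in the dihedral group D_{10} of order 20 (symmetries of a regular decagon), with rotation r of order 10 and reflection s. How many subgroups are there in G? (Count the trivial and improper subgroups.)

|G| = 20, so by Lagrange every subgroup order divides 20. Divisors: 1, 2, 4, 5, 10, 20.
Subgroups by order — order 1: 1; order 2: 11; order 4: 5; order 5: 1; order 10: 3; order 20: 1.
Total: 1 + 11 + 5 + 1 + 3 + 1 = 22.

22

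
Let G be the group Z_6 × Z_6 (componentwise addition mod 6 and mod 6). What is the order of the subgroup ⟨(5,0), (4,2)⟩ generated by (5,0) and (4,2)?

|⟨(5,0)⟩| = 6 and |⟨(4,2)⟩| = 3, so |H| is a multiple of lcm(6, 3) = 6 and divides |G| = 36.
Closing under the operation: H = {(0,0), (0,2), (0,4), (1,0), (1,2), (1,4), (2,0), (2,2), (2,4), (3,0), (3,2), (3,4), (4,0), (4,2), (4,4), (5,0), (5,2), (5,4)}, so |H| = 18.

18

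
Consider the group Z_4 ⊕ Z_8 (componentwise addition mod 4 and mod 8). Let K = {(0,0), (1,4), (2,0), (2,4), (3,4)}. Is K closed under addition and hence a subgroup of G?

|K| = 5 does not divide |G| = 32, so by Lagrange K is not a subgroup.

No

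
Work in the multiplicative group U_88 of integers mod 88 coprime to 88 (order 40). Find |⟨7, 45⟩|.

20

|⟨7⟩| = 10 and |⟨45⟩| = 2, so |H| is a multiple of lcm(10, 2) = 10 and divides |G| = 40.
Closing under the operation: H = {1, 5, 7, 9, 19, 25, 35, 37, 39, 43, 45, 49, 51, 53, 63, 69, 79, 81, 83, 87}, so |H| = 20.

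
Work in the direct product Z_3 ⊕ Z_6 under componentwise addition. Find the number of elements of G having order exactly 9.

0

An element (a,b) has order lcm(ord(a), ord(b)); count pairs with lcm equal to 9.
Enumerating gives 0 such elements.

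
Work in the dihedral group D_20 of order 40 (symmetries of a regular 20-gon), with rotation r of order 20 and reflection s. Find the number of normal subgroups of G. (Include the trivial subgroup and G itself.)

9

G has 48 subgroups. Checking conjugation-invariance by order — order 1: 1/1 normal; order 2: 1/21 normal; order 4: 1/11 normal; order 5: 1/1 normal; order 8: 0/5 normal; order 10: 1/5 normal; order 20: 3/3 normal; order 40: 1/1 normal.
Total normal subgroups: 9.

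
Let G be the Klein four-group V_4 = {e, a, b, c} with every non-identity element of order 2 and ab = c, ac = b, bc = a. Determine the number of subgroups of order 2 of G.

3

|G| = 4 and 2 | 4, so subgroups of order 2 are possible by Lagrange.
The subgroups of order 2 are: {e, a}; {e, b}; {e, c}.
So G has 3 subgroups of order 2.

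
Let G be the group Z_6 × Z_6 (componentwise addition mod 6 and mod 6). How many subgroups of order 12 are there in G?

|G| = 36 and 12 | 36, so subgroups of order 12 are possible by Lagrange.
The subgroups of order 12 are: {(0,0), (0,1), (0,2), (0,3), (0,4), (0,5), (3,0), (3,1), (3,2), (3,3), (3,4), (3,5)}; {(0,0), (0,3), (1,0), (1,3), (2,0), (2,3), (3,0), (3,3), (4,0), (4,3), (5,0), (5,3)}; {(0,0), (0,3), (1,1), (1,4), (2,2), (2,5), (3,0), (3,3), (4,1), (4,4), (5,2), (5,5)}; {(0,0), (0,3), (1,2), (1,5), (2,1), (2,4), (3,0), (3,3), (4,2), (4,5), (5,1), (5,4)}.
So G has 4 subgroups of order 12.

4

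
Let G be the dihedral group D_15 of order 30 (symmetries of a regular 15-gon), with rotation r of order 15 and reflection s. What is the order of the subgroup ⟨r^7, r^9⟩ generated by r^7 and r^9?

|⟨r^7⟩| = 15 and |⟨r^9⟩| = 5, so |H| is a multiple of lcm(15, 5) = 15 and divides |G| = 30.
Closing under the operation: H = {e, r, r^2, r^3, r^4, r^5, r^6, r^7, r^8, r^9, r^10, r^11, r^12, r^13, r^14}, so |H| = 15.

15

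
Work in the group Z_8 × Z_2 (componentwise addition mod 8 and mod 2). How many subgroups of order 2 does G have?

|G| = 16 and 2 | 16, so subgroups of order 2 are possible by Lagrange.
The subgroups of order 2 are: {(0,0), (0,1)}; {(0,0), (4,0)}; {(0,0), (4,1)}.
So G has 3 subgroups of order 2.

3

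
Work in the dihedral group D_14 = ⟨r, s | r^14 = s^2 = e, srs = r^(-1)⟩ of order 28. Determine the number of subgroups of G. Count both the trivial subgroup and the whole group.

|G| = 28, so by Lagrange every subgroup order divides 28. Divisors: 1, 2, 4, 7, 14, 28.
Subgroups by order — order 1: 1; order 2: 15; order 4: 7; order 7: 1; order 14: 3; order 28: 1.
Total: 1 + 15 + 7 + 1 + 3 + 1 = 28.

28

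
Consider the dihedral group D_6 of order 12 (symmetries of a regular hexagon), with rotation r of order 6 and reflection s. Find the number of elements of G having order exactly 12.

No element of G has order 12 (even though 12 | 12).

0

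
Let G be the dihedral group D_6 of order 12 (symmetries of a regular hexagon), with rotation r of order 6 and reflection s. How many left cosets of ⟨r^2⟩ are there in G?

4

|⟨r^2⟩| = 3 and |G| = 12.
By Lagrange, [G : H] = |G|/|H| = 12/3 = 4.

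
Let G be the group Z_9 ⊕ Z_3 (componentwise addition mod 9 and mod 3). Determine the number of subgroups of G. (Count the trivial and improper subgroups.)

10

|G| = 27, so by Lagrange every subgroup order divides 27. Divisors: 1, 3, 9, 27.
Subgroups by order — order 1: 1; order 3: 4; order 9: 4; order 27: 1.
Total: 1 + 4 + 4 + 1 = 10.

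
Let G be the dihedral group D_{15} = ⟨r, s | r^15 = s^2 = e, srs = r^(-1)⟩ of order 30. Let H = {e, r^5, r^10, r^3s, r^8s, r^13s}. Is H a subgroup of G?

|H| = 6 divides |G| = 30, consistent with Lagrange.
H contains the identity, every element's inverse is in H, and H is closed under ·: it is a subgroup.

Yes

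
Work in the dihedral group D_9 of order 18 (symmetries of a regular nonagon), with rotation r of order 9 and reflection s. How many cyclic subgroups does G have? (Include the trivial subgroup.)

A cyclic subgroup of order d is generated by each of its φ(d) elements of order d, so the cyclic subgroups of order d number (#elements of order d)/φ(d).
Cyclic subgroups by order — order 1: 1; order 2: 9; order 3: 1; order 9: 1.
Total: 12.

12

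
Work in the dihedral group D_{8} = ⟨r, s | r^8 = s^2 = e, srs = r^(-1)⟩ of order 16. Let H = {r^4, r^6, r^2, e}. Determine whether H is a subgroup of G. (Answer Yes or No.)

|H| = 4 divides |G| = 16, consistent with Lagrange.
H contains the identity, every element's inverse is in H, and H is closed under ·: it is a subgroup.
In fact H = ⟨r^6⟩.

Yes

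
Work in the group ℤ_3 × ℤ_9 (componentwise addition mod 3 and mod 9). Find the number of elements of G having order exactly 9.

18

An element (a,b) has order lcm(ord(a), ord(b)); count pairs with lcm equal to 9.
Enumerating gives 18 such elements.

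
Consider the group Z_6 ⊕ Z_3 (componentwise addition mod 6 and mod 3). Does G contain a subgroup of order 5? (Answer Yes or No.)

5 does not divide |G| = 18, so by Lagrange no subgroup of order 5 exists.

No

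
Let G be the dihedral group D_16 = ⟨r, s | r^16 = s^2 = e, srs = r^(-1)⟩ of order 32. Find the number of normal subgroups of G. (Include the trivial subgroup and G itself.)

G has 36 subgroups. Checking conjugation-invariance by order — order 1: 1/1 normal; order 2: 1/17 normal; order 4: 1/9 normal; order 8: 1/5 normal; order 16: 3/3 normal; order 32: 1/1 normal.
Total normal subgroups: 8.

8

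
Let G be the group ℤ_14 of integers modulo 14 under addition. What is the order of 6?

7

In ℤ_14, the order of an element a is n/gcd(a, n).
gcd(6, 14) = 2, so |⟨6⟩| = 14/2 = 7.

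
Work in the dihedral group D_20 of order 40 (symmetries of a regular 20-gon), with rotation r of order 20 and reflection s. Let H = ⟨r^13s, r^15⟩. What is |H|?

8

|⟨r^13s⟩| = 2 and |⟨r^15⟩| = 4, so |H| is a multiple of lcm(2, 4) = 4 and divides |G| = 40.
Closing under the operation: H = {e, r^5, r^10, r^15, r^3s, r^8s, r^13s, r^18s}, so |H| = 8.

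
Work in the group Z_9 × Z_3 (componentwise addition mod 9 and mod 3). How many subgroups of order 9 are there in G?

4

|G| = 27 and 9 | 27, so subgroups of order 9 are possible by Lagrange.
The subgroups of order 9 are: {(0,0), (0,1), (0,2), (3,0), (3,1), (3,2), (6,0), (6,1), (6,2)}; {(0,0), (1,0), (2,0), (3,0), (4,0), (5,0), (6,0), (7,0), (8,0)}; {(0,0), (1,1), (2,2), (3,0), (4,1), (5,2), (6,0), (7,1), (8,2)}; {(0,0), (1,2), (2,1), (3,0), (4,2), (5,1), (6,0), (7,2), (8,1)}.
So G has 4 subgroups of order 9.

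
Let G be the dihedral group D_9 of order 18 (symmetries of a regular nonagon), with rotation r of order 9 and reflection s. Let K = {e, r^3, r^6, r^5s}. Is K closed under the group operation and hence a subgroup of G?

|K| = 4 does not divide |G| = 18, so by Lagrange K is not a subgroup.

No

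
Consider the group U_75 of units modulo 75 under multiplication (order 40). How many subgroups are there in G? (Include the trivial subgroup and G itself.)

16

|G| = 40, so by Lagrange every subgroup order divides 40. Divisors: 1, 2, 4, 5, 8, 10, 20, 40.
Subgroups by order — order 1: 1; order 2: 3; order 4: 3; order 5: 1; order 8: 1; order 10: 3; order 20: 3; order 40: 1.
Total: 1 + 3 + 3 + 1 + 1 + 3 + 3 + 1 = 16.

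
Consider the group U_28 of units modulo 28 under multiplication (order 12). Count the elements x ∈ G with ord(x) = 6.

6

The elements of order 6 are: 3, 5, 11, 17, 19, 23.
That's 6.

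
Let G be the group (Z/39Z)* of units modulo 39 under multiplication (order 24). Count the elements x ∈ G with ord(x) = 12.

8

The elements of order 12 are: 2, 7, 11, 19, 20, 28, 32, 37.
That's 8.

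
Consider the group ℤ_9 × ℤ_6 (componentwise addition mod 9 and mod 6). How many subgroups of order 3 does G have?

|G| = 54 and 3 | 54, so subgroups of order 3 are possible by Lagrange.
The subgroups of order 3 are: {(0,0), (0,2), (0,4)}; {(0,0), (3,0), (6,0)}; {(0,0), (3,2), (6,4)}; {(0,0), (3,4), (6,2)}.
So G has 4 subgroups of order 3.

4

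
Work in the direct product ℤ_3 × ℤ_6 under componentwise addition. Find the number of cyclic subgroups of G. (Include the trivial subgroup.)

10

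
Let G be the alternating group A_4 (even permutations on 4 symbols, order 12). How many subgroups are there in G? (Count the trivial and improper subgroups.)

10

|G| = 12, so by Lagrange every subgroup order divides 12. Divisors: 1, 2, 3, 4, 6, 12.
Subgroups by order — order 1: 1; order 2: 3; order 3: 4; order 4: 1; order 6: 0; order 12: 1.
Total: 1 + 3 + 4 + 1 + 0 + 1 = 10.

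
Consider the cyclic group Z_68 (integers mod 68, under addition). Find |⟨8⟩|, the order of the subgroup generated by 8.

17

In Z_68, the order of an element a is n/gcd(a, n).
gcd(8, 68) = 4, so |⟨8⟩| = 68/4 = 17.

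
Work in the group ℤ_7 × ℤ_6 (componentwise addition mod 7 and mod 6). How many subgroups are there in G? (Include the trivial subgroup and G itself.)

8

|G| = 42, so by Lagrange every subgroup order divides 42. Divisors: 1, 2, 3, 6, 7, 14, 21, 42.
Subgroups by order — order 1: 1; order 2: 1; order 3: 1; order 6: 1; order 7: 1; order 14: 1; order 21: 1; order 42: 1.
Total: 1 + 1 + 1 + 1 + 1 + 1 + 1 + 1 = 8.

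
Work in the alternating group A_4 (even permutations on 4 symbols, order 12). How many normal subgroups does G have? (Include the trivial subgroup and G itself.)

3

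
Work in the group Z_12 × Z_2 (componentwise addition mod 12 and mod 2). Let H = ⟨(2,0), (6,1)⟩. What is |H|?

12

|⟨(2,0)⟩| = 6 and |⟨(6,1)⟩| = 2, so |H| is a multiple of lcm(6, 2) = 6 and divides |G| = 24.
Closing under the operation: H = {(0,0), (0,1), (2,0), (2,1), (4,0), (4,1), (6,0), (6,1), (8,0), (8,1), (10,0), (10,1)}, so |H| = 12.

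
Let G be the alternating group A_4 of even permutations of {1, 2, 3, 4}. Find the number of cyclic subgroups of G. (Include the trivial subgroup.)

A cyclic subgroup of order d is generated by each of its φ(d) elements of order d, so the cyclic subgroups of order d number (#elements of order d)/φ(d).
Cyclic subgroups by order — order 1: 1; order 2: 3; order 3: 4.
Total: 8.

8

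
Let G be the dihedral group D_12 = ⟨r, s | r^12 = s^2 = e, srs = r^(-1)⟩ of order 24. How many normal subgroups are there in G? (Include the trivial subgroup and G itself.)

G has 34 subgroups. Checking conjugation-invariance by order — order 1: 1/1 normal; order 2: 1/13 normal; order 3: 1/1 normal; order 4: 1/7 normal; order 6: 1/5 normal; order 8: 0/3 normal; order 12: 3/3 normal; order 24: 1/1 normal.
Total normal subgroups: 9.

9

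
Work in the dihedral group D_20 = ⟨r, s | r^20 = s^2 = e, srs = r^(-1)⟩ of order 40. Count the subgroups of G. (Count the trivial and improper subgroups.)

48

|G| = 40, so by Lagrange every subgroup order divides 40. Divisors: 1, 2, 4, 5, 8, 10, 20, 40.
Subgroups by order — order 1: 1; order 2: 21; order 4: 11; order 5: 1; order 8: 5; order 10: 5; order 20: 3; order 40: 1.
Total: 1 + 21 + 11 + 1 + 5 + 5 + 3 + 1 = 48.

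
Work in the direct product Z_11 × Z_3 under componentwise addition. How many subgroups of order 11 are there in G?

1

|G| = 33 and 11 | 33, so subgroups of order 11 are possible by Lagrange.
The subgroups of order 11 are: {(0,0), (1,0), (2,0), (3,0), (4,0), (5,0), (6,0), (7,0), (8,0), (9,0), (10,0)}.
So G has 1 subgroup of order 11.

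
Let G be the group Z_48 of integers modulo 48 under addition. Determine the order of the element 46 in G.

In Z_48, the order of an element a is n/gcd(a, n).
gcd(46, 48) = 2, so |⟨46⟩| = 48/2 = 24.

24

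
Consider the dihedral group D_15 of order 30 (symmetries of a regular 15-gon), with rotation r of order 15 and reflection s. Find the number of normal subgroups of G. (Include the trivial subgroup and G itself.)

G has 28 subgroups. Checking conjugation-invariance by order — order 1: 1/1 normal; order 2: 0/15 normal; order 3: 1/1 normal; order 5: 1/1 normal; order 6: 0/5 normal; order 10: 0/3 normal; order 15: 1/1 normal; order 30: 1/1 normal.
Total normal subgroups: 5.

5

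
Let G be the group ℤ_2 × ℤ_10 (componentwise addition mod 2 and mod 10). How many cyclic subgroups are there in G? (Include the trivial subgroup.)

Group the elements of G by the cyclic subgroup they generate; each cyclic subgroup of order d accounts for φ(d) elements.
Cyclic subgroups by order — order 1: 1; order 2: 3; order 5: 1; order 10: 3.
Total: 8.

8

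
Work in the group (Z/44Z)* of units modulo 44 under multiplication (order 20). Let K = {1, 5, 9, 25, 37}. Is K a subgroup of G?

Yes

|K| = 5 divides |G| = 20, consistent with Lagrange.
K contains the identity, every element's inverse is in K, and K is closed under ·: it is a subgroup.
In fact K = ⟨5⟩.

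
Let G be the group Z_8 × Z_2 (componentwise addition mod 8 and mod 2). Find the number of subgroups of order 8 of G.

3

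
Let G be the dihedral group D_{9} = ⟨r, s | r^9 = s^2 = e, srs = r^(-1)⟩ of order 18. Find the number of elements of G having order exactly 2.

Enumerating element orders in G gives 9 elements of order 2.

9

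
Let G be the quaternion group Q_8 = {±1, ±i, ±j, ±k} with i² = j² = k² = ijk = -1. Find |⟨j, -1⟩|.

|⟨j⟩| = 4 and |⟨-1⟩| = 2, so |H| is a multiple of lcm(4, 2) = 4 and divides |G| = 8.
Closing under the operation: H = {1, -1, j, -j}, so |H| = 4.

4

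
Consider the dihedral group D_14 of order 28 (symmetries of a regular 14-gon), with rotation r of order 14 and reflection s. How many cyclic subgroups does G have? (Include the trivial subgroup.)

18

Each element a generates a cyclic subgroup ⟨a⟩; distinct elements may generate the same one (a cyclic group of order d has φ(d) generators).
Cyclic subgroups by order — order 1: 1; order 2: 15; order 7: 1; order 14: 1.
Total: 18.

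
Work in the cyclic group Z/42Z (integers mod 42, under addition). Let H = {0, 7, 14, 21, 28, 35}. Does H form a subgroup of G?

Yes

|H| = 6 divides |G| = 42, consistent with Lagrange.
H contains the identity, every element's inverse is in H, and H is closed under +: it is a subgroup.
In fact H = ⟨35⟩.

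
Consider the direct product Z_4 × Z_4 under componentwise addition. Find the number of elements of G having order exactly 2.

An element (a,b) has order lcm(ord(a), ord(b)); count pairs with lcm equal to 2.
Enumerating gives 3 such elements.

3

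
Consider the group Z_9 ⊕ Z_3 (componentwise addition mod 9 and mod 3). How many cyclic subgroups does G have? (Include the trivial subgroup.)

Each element a generates a cyclic subgroup ⟨a⟩; distinct elements may generate the same one (a cyclic group of order d has φ(d) generators).
Cyclic subgroups by order — order 1: 1; order 3: 4; order 9: 3.
Total: 8.

8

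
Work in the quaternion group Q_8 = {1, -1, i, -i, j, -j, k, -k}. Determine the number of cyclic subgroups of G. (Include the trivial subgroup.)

5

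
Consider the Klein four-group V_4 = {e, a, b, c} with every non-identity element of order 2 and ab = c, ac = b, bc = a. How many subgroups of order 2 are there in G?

3

|G| = 4 and 2 | 4, so subgroups of order 2 are possible by Lagrange.
The subgroups of order 2 are: {e, a}; {e, b}; {e, c}.
So G has 3 subgroups of order 2.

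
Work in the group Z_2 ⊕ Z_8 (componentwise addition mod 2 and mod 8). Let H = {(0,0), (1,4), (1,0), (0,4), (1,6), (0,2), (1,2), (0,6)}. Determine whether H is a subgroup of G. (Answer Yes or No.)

Yes

|H| = 8 divides |G| = 16, consistent with Lagrange.
H contains the identity, every element's inverse is in H, and H is closed under +: it is a subgroup.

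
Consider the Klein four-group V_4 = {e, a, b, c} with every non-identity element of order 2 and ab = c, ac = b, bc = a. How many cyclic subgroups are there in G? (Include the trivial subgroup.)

4

A cyclic subgroup of order d is generated by each of its φ(d) elements of order d, so the cyclic subgroups of order d number (#elements of order d)/φ(d).
Cyclic subgroups by order — order 1: 1; order 2: 3.
Total: 4.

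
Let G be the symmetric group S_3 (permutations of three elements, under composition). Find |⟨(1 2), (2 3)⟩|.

6

|⟨(1 2)⟩| = 2 and |⟨(2 3)⟩| = 2, so |H| is a multiple of lcm(2, 2) = 2 and divides |G| = 6.
Closing {(1 2), (2 3)} under the group operation gives all of G, so |H| = 6.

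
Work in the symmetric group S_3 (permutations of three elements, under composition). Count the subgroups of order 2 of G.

3

|G| = 6 and 2 | 6, so subgroups of order 2 are possible by Lagrange.
The subgroups of order 2 are: {e, (1 2)}; {e, (1 3)}; {e, (2 3)}.
So G has 3 subgroups of order 2.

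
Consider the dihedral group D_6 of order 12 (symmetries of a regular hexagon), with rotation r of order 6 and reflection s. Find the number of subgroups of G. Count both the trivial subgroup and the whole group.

16

|G| = 12, so by Lagrange every subgroup order divides 12. Divisors: 1, 2, 3, 4, 6, 12.
Subgroups by order — order 1: 1; order 2: 7; order 3: 1; order 4: 3; order 6: 3; order 12: 1.
Total: 1 + 7 + 1 + 3 + 3 + 1 = 16.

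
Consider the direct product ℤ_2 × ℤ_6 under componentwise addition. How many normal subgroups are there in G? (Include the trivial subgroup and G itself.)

10

G is abelian, so every subgroup is normal.
G has 10 subgroups in total, hence 10 normal subgroups.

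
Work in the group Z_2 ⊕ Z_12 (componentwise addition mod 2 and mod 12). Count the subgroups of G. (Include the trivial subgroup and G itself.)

|G| = 24, so by Lagrange every subgroup order divides 24. Divisors: 1, 2, 3, 4, 6, 8, 12, 24.
Subgroups by order — order 1: 1; order 2: 3; order 3: 1; order 4: 3; order 6: 3; order 8: 1; order 12: 3; order 24: 1.
Total: 1 + 3 + 1 + 3 + 3 + 1 + 3 + 1 = 16.

16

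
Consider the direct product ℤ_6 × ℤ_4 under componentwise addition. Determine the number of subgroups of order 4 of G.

|G| = 24 and 4 | 24, so subgroups of order 4 are possible by Lagrange.
The subgroups of order 4 are: {(0,0), (0,1), (0,2), (0,3)}; {(0,0), (0,2), (3,0), (3,2)}; {(0,0), (0,2), (3,1), (3,3)}.
So G has 3 subgroups of order 4.

3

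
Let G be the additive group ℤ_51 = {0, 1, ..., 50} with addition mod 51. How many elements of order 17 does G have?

16

In a cyclic group of order 51, the number of elements of order d (for d | 51) is φ(d).
φ(17) = 16.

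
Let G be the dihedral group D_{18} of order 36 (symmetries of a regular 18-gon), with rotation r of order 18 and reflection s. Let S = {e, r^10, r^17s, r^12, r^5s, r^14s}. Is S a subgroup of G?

No

r^10 ∈ S but its inverse r^8 ∉ S, so S is not a subgroup.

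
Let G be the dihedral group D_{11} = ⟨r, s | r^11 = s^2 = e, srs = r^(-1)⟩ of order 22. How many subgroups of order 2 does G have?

11

|G| = 22 and 2 | 22, so subgroups of order 2 are possible by Lagrange.
The subgroups of order 2 are: {e, r^10s}; {e, r^2s}; {e, r^3s}; {e, r^4s}; … (11 in all).
So G has 11 subgroups of order 2.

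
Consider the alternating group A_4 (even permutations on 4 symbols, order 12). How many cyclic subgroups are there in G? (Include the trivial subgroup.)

8

Group the elements of G by the cyclic subgroup they generate; each cyclic subgroup of order d accounts for φ(d) elements.
Cyclic subgroups by order — order 1: 1; order 2: 3; order 3: 4.
Total: 8.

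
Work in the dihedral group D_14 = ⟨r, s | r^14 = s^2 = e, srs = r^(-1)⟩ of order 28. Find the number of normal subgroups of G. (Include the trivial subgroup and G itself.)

G has 28 subgroups. Checking conjugation-invariance by order — order 1: 1/1 normal; order 2: 1/15 normal; order 4: 0/7 normal; order 7: 1/1 normal; order 14: 3/3 normal; order 28: 1/1 normal.
Total normal subgroups: 7.

7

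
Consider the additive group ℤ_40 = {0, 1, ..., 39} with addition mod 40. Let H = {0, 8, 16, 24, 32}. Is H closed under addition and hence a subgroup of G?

|H| = 5 divides |G| = 40, consistent with Lagrange.
H contains the identity, every element's inverse is in H, and H is closed under +: it is a subgroup.
In fact H = ⟨16⟩.

Yes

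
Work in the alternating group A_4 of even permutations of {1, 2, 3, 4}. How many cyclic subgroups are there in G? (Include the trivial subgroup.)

A cyclic subgroup of order d is generated by each of its φ(d) elements of order d, so the cyclic subgroups of order d number (#elements of order d)/φ(d).
Cyclic subgroups by order — order 1: 1; order 2: 3; order 3: 4.
Total: 8.

8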